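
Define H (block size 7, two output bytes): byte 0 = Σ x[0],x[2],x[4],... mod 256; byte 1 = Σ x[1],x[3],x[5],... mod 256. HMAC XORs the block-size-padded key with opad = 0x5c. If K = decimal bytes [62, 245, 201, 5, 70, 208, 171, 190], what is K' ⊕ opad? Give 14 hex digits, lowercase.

Key decimal bytes [62, 245, 201, 5, 70, 208, 171, 190] = 3e f5 c9 05 46 d0 ab be is 8 bytes > B = 7, so hash it first: H(key) = f8 88, then zero-pad to 7 bytes: K' = f8 88 00 00 00 00 00.
XOR each byte with 0x5c: f8⊕5c=a4, 88⊕5c=d4, 00⊕5c=5c, 00⊕5c=5c, 00⊕5c=5c, 00⊕5c=5c, 00⊕5c=5c.

a4d45c5c5c5c5c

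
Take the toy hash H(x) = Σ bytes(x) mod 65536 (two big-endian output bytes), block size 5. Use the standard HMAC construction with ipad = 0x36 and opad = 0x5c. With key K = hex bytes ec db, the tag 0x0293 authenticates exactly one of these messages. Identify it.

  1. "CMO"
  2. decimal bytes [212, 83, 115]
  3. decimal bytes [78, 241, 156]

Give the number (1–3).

3

Key hex bytes ec db is 2 bytes ≤ B = 5; zero-pad to 5 bytes: K' = ec db 00 00 00.
K' ⊕ ipad = da ed 36 36 36; K' ⊕ opad = b0 87 5c 5c 5c.
m1: inner = H(da ed 36 36 36 43 4d 4f) = 03 48; tag = H(b0 87 5c 5c 5c 03 48) = 0296
m2: inner = H(da ed 36 36 36 d4 53 73) = 04 03; tag = H(b0 87 5c 5c 5c 04 03) = 0252
m3: inner = H(da ed 36 36 36 4e f1 9c) = 04 44; tag = H(b0 87 5c 5c 5c 04 44) = 0293 ← matches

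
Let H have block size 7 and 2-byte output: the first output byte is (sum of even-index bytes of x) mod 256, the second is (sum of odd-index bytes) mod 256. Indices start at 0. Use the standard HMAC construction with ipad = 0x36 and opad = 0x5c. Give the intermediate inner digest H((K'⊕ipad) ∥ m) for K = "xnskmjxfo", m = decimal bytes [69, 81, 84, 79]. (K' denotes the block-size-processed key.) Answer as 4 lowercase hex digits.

4ba4

Key "xnskmjxfo" = 78 6e 73 6b 6d 6a 78 66 6f is 9 bytes > B = 7, so hash it first: H(key) = 3f a9, then zero-pad to 7 bytes: K' = 3f a9 00 00 00 00 00.
K' ⊕ ipad = 09 9f 36 36 36 36 36.
Inner input = 09 9f 36 36 36 36 36 ∥ 45 51 54 4f.
Inner hash: even-index sum = 331 mod 256 = 75; odd-index sum = 420 mod 256 = 164 → 4b a4.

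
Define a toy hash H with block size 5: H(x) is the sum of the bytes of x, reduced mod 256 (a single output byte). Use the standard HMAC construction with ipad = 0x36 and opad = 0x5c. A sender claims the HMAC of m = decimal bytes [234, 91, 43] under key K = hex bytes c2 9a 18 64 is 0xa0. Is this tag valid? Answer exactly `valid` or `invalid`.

Key hex bytes c2 9a 18 64 is 4 bytes ≤ B = 5; zero-pad to 5 bytes: K' = c2 9a 18 64 00.
K' ⊕ ipad = f4 ac 2e 52 36; K' ⊕ opad = 9e c6 44 38 5c.
Inner hash: sum = 244+172+46+82+54+234+91+43 = 966; mod 256 = 198 → c6.
Outer hash (recomputed tag): sum = 158+198+68+56+92+198 = 770; mod 256 = 2 → 02.
Recomputed tag = 02; claimed = a0 → mismatch.

invalid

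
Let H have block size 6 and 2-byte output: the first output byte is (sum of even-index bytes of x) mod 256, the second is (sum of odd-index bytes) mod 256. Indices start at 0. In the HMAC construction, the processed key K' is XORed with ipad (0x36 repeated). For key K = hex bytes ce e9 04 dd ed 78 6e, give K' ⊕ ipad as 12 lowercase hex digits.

1b0836363636

Key hex bytes ce e9 04 dd ed 78 6e is 7 bytes > B = 6, so hash it first: H(key) = 2d 3e, then zero-pad to 6 bytes: K' = 2d 3e 00 00 00 00.
XOR each byte with 0x36: 2d⊕36=1b, 3e⊕36=08, 00⊕36=36, 00⊕36=36, 00⊕36=36, 00⊕36=36.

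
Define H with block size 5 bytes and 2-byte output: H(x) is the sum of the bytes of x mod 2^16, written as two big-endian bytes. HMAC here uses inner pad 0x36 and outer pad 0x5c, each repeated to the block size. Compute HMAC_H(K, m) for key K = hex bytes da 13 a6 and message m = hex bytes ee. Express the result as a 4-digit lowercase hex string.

0384

Key hex bytes da 13 a6 is 3 bytes ≤ B = 5; zero-pad to 5 bytes: K' = da 13 a6 00 00.
K' ⊕ ipad = ec 25 90 36 36.  K' ⊕ opad = 86 4f fa 5c 5c.
Inner input = (K'⊕ipad) ∥ m = ec 25 90 36 36 ∥ ee.
Inner hash: sum = 236+37+144+54+54+238 = 763 → 02 fb.
Outer input = (K'⊕opad) ∥ inner = 86 4f fa 5c 5c ∥ 02 fb.
Outer hash (tag): sum = 134+79+250+92+92+2+251 = 900 → 03 84.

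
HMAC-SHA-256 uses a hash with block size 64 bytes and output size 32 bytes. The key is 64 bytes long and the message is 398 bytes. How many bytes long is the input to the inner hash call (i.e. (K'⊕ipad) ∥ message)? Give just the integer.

462

Key is 64 ≤ 64 bytes, zero-padded: |K'| = 64.
Inner input = (K'⊕ipad) ∥ m → 64 + 398 = 462 bytes.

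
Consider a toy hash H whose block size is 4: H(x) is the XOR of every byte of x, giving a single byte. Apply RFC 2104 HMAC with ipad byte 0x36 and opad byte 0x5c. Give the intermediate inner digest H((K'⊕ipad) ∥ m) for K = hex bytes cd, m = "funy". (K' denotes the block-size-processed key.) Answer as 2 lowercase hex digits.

c9

Key hex bytes cd is 1 byte ≤ B = 4; zero-pad to 4 bytes: K' = cd 00 00 00.
K' ⊕ ipad = fb 36 36 36.
Inner input = fb 36 36 36 ∥ 66 75 6e 79.
Inner hash: XOR fb⊕36⊕36⊕36⊕66⊕75⊕6e⊕79 = c9.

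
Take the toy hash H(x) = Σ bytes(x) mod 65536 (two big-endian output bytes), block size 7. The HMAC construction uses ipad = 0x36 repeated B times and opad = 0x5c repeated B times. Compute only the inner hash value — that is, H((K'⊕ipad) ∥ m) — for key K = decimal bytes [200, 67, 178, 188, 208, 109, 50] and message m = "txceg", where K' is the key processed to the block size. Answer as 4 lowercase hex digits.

Key decimal bytes [200, 67, 178, 188, 208, 109, 50] = c8 43 b2 bc d0 6d 32 is exactly B = 7 bytes: K' = c8 43 b2 bc d0 6d 32.
K' ⊕ ipad = fe 75 84 8a e6 5b 04.
Inner input = fe 75 84 8a e6 5b 04 ∥ 74 78 63 65 67.
Inner hash: sum = 254+117+132+138+230+91+4+116+120+99+101+103 = 1505 → 05 e1.

05e1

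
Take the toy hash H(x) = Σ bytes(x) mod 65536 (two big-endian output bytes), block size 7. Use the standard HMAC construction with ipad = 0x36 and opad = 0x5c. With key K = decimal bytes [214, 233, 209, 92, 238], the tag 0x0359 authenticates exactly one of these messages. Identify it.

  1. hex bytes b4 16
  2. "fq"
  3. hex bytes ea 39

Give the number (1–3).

1

Key decimal bytes [214, 233, 209, 92, 238] = d6 e9 d1 5c ee is 5 bytes ≤ B = 7; zero-pad to 7 bytes: K' = d6 e9 d1 5c ee 00 00.
K' ⊕ ipad = e0 df e7 6a d8 36 36; K' ⊕ opad = 8a b5 8d 00 b2 5c 5c.
m1: inner = H(e0 df e7 6a d8 36 36 b4 16) = 05 1e; tag = H(8a b5 8d 00 b2 5c 5c 05 1e) = 0359 ← matches
m2: inner = H(e0 df e7 6a d8 36 36 66 71) = 05 2b; tag = H(8a b5 8d 00 b2 5c 5c 05 2b) = 0366
m3: inner = H(e0 df e7 6a d8 36 36 ea 39) = 05 77; tag = H(8a b5 8d 00 b2 5c 5c 05 77) = 03b2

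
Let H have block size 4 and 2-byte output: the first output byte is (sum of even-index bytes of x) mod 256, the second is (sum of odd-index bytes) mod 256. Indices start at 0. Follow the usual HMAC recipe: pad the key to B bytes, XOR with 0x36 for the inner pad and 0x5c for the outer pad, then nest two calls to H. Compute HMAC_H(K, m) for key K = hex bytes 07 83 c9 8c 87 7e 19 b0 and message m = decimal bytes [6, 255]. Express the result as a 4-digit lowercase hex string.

0afd

Key hex bytes 07 83 c9 8c 87 7e 19 b0 is 8 bytes > B = 4, so hash it first: H(key) = 70 3d, then zero-pad to 4 bytes: K' = 70 3d 00 00.
K' ⊕ ipad = 46 0b 36 36.  K' ⊕ opad = 2c 61 5c 5c.
Inner input = (K'⊕ipad) ∥ m = 46 0b 36 36 ∥ 06 ff.
Inner hash: even-index sum = 130 mod 256 = 130; odd-index sum = 320 mod 256 = 64 → 82 40.
Outer input = (K'⊕opad) ∥ inner = 2c 61 5c 5c ∥ 82 40.
Outer hash (tag): even-index sum = 266 mod 256 = 10; odd-index sum = 253 mod 256 = 253 → 0a fd.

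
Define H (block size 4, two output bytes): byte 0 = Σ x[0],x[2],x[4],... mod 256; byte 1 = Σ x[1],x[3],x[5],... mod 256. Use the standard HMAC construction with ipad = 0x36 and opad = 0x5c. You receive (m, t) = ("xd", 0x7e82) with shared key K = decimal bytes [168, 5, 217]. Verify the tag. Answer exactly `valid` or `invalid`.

valid

Key decimal bytes [168, 5, 217] = a8 05 d9 is 3 bytes ≤ B = 4; zero-pad to 4 bytes: K' = a8 05 d9 00.
K' ⊕ ipad = 9e 33 ef 36; K' ⊕ opad = f4 59 85 5c.
Inner hash: even-index sum = 517 mod 256 = 5; odd-index sum = 205 mod 256 = 205 → 05 cd.
Outer hash (recomputed tag): even-index sum = 382 mod 256 = 126; odd-index sum = 386 mod 256 = 130 → 7e 82.
Recomputed tag = 7e82; claimed = 7e82 → match.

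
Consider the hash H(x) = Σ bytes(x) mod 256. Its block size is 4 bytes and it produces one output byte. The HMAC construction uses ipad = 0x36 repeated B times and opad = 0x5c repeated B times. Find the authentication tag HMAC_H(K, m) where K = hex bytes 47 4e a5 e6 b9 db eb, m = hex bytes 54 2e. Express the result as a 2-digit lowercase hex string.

Key hex bytes 47 4e a5 e6 b9 db eb is 7 bytes > B = 4, so hash it first: H(key) = 9f, then zero-pad to 4 bytes: K' = 9f 00 00 00.
K' ⊕ ipad = a9 36 36 36.  K' ⊕ opad = c3 5c 5c 5c.
Inner input = (K'⊕ipad) ∥ m = a9 36 36 36 ∥ 54 2e.
Inner hash: sum = 169+54+54+54+84+46 = 461; mod 256 = 205 → cd.
Outer input = (K'⊕opad) ∥ inner = c3 5c 5c 5c ∥ cd.
Outer hash (tag): sum = 195+92+92+92+205 = 676; mod 256 = 164 → a4.

a4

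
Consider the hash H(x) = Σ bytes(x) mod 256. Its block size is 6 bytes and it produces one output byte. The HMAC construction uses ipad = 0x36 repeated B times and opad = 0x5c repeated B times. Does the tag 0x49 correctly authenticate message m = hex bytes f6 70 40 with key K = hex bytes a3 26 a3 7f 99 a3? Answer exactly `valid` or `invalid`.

Key hex bytes a3 26 a3 7f 99 a3 is exactly B = 6 bytes: K' = a3 26 a3 7f 99 a3.
K' ⊕ ipad = 95 10 95 49 af 95; K' ⊕ opad = ff 7a ff 23 c5 ff.
Inner hash: sum = 149+16+149+73+175+149+246+112+64 = 1133; mod 256 = 109 → 6d.
Outer hash (recomputed tag): sum = 255+122+255+35+197+255+109 = 1228; mod 256 = 204 → cc.
Recomputed tag = cc; claimed = 49 → mismatch.

invalid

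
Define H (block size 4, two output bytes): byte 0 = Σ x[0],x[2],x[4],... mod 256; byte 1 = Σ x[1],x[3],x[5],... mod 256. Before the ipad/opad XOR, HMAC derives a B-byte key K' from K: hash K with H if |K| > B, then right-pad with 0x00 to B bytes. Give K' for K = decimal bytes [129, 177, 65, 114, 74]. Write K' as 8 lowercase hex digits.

|K| = 5 > B = 4, so first hash the key.
H(K): even-index sum = 268 mod 256 = 12; odd-index sum = 291 mod 256 = 35 → 0c 23.
Zero-pad H(K) = 0c 23 to 4 bytes: K' = 0c 23 00 00.

0c230000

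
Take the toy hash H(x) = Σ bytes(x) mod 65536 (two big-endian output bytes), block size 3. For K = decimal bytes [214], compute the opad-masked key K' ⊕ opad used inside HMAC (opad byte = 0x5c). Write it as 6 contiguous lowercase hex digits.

8a5c5c

Key decimal bytes [214] = d6 is 1 byte ≤ B = 3; zero-pad to 3 bytes: K' = d6 00 00.
XOR each byte with 0x5c: d6⊕5c=8a, 00⊕5c=5c, 00⊕5c=5c.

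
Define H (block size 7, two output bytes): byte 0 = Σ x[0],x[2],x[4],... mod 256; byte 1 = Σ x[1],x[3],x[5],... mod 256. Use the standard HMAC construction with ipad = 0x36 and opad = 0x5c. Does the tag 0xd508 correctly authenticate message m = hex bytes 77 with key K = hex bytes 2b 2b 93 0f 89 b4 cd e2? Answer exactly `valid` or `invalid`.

Key hex bytes 2b 2b 93 0f 89 b4 cd e2 is 8 bytes > B = 7, so hash it first: H(key) = 14 d0, then zero-pad to 7 bytes: K' = 14 d0 00 00 00 00 00.
K' ⊕ ipad = 22 e6 36 36 36 36 36; K' ⊕ opad = 48 8c 5c 5c 5c 5c 5c.
Inner hash: even-index sum = 196 mod 256 = 196; odd-index sum = 457 mod 256 = 201 → c4 c9.
Outer hash (recomputed tag): even-index sum = 549 mod 256 = 37; odd-index sum = 520 mod 256 = 8 → 25 08.
Recomputed tag = 2508; claimed = d508 → mismatch.

invalid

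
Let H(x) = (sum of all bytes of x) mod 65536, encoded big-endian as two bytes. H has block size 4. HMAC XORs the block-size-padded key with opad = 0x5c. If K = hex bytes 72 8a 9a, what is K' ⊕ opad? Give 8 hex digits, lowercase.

2ed6c65c

Key hex bytes 72 8a 9a is 3 bytes ≤ B = 4; zero-pad to 4 bytes: K' = 72 8a 9a 00.
XOR each byte with 0x5c: 72⊕5c=2e, 8a⊕5c=d6, 9a⊕5c=c6, 00⊕5c=5c.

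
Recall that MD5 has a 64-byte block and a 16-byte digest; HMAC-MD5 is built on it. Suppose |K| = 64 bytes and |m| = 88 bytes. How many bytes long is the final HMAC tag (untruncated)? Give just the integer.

16

The tag is one MD5 digest: 16 bytes.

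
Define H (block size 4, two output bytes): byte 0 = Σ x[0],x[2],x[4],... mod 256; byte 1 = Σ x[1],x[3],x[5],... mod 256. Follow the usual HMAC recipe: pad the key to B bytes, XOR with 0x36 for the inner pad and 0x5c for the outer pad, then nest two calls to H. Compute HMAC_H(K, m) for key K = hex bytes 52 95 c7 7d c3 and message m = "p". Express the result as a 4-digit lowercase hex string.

Key hex bytes 52 95 c7 7d c3 is 5 bytes > B = 4, so hash it first: H(key) = dc 12, then zero-pad to 4 bytes: K' = dc 12 00 00.
K' ⊕ ipad = ea 24 36 36.  K' ⊕ opad = 80 4e 5c 5c.
Inner input = (K'⊕ipad) ∥ m = ea 24 36 36 ∥ 70.
Inner hash: even-index sum = 400 mod 256 = 144; odd-index sum = 90 mod 256 = 90 → 90 5a.
Outer input = (K'⊕opad) ∥ inner = 80 4e 5c 5c ∥ 90 5a.
Outer hash (tag): even-index sum = 364 mod 256 = 108; odd-index sum = 260 mod 256 = 4 → 6c 04.

6c04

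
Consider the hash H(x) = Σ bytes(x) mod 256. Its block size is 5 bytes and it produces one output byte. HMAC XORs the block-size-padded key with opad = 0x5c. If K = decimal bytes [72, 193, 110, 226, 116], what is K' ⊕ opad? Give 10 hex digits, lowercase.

Key decimal bytes [72, 193, 110, 226, 116] = 48 c1 6e e2 74 is exactly B = 5 bytes: K' = 48 c1 6e e2 74.
XOR each byte with 0x5c: 48⊕5c=14, c1⊕5c=9d, 6e⊕5c=32, e2⊕5c=be, 74⊕5c=28.

149d32be28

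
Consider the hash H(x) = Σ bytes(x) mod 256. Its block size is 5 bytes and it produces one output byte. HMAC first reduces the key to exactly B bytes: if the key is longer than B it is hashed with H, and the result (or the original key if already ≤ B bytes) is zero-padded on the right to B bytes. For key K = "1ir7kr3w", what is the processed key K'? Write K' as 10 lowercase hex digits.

|K| = 8 > B = 5, so first hash the key.
H(K): sum = 49+105+114+55+107+114+51+119 = 714; mod 256 = 202 → ca.
Zero-pad H(K) = ca to 5 bytes: K' = ca 00 00 00 00.

ca00000000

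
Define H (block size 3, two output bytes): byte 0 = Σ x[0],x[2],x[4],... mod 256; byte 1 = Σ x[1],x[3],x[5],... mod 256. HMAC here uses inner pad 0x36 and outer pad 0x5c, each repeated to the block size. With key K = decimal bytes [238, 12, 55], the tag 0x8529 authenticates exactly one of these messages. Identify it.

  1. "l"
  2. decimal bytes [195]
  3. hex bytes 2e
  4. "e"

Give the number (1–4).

Key decimal bytes [238, 12, 55] = ee 0c 37 is exactly B = 3 bytes: K' = ee 0c 37.
K' ⊕ ipad = d8 3a 01; K' ⊕ opad = b2 50 6b.
m1: inner = H(d8 3a 01 6c) = d9 a6; tag = H(b2 50 6b d9 a6) = c329
m2: inner = H(d8 3a 01 c3) = d9 fd; tag = H(b2 50 6b d9 fd) = 1a29
m3: inner = H(d8 3a 01 2e) = d9 68; tag = H(b2 50 6b d9 68) = 8529 ← matches
m4: inner = H(d8 3a 01 65) = d9 9f; tag = H(b2 50 6b d9 9f) = bc29

3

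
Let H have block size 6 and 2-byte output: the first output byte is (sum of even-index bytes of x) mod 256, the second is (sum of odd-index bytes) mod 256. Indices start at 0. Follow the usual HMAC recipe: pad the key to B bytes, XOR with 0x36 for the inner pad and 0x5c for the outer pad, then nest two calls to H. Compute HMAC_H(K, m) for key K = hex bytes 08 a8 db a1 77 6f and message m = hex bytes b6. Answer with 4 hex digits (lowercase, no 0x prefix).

28b2

Key hex bytes 08 a8 db a1 77 6f is exactly B = 6 bytes: K' = 08 a8 db a1 77 6f.
K' ⊕ ipad = 3e 9e ed 97 41 59.  K' ⊕ opad = 54 f4 87 fd 2b 33.
Inner input = (K'⊕ipad) ∥ m = 3e 9e ed 97 41 59 ∥ b6.
Inner hash: even-index sum = 546 mod 256 = 34; odd-index sum = 398 mod 256 = 142 → 22 8e.
Outer input = (K'⊕opad) ∥ inner = 54 f4 87 fd 2b 33 ∥ 22 8e.
Outer hash (tag): even-index sum = 296 mod 256 = 40; odd-index sum = 690 mod 256 = 178 → 28 b2.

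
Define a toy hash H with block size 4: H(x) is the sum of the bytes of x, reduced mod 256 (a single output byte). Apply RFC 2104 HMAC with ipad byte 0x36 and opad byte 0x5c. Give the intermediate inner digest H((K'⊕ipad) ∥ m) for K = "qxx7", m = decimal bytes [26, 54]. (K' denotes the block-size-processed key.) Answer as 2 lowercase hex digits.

34

Key "qxx7" = 71 78 78 37 is exactly B = 4 bytes: K' = 71 78 78 37.
K' ⊕ ipad = 47 4e 4e 01.
Inner input = 47 4e 4e 01 ∥ 1a 36.
Inner hash: sum = 71+78+78+1+26+54 = 308; mod 256 = 52 → 34.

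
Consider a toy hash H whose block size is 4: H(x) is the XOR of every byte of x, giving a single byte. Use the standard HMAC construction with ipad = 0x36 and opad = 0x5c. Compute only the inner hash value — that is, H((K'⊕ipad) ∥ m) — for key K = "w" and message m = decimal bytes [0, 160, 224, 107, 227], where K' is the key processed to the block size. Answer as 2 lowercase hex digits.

bf

Key "w" = 77 is 1 byte ≤ B = 4; zero-pad to 4 bytes: K' = 77 00 00 00.
K' ⊕ ipad = 41 36 36 36.
Inner input = 41 36 36 36 ∥ 00 a0 e0 6b e3.
Inner hash: XOR 41⊕36⊕36⊕36⊕00⊕a0⊕e0⊕6b⊕e3 = bf.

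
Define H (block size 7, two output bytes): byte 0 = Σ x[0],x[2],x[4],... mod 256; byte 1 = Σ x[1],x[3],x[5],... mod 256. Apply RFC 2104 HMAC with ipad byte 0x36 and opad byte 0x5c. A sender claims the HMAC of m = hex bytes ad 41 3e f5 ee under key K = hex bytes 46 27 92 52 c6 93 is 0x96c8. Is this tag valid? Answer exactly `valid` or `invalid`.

Key hex bytes 46 27 92 52 c6 93 is 6 bytes ≤ B = 7; zero-pad to 7 bytes: K' = 46 27 92 52 c6 93 00.
K' ⊕ ipad = 70 11 a4 64 f0 a5 36; K' ⊕ opad = 1a 7b ce 0e 9a cf 5c.
Inner hash: even-index sum = 880 mod 256 = 112; odd-index sum = 755 mod 256 = 243 → 70 f3.
Outer hash (recomputed tag): even-index sum = 721 mod 256 = 209; odd-index sum = 456 mod 256 = 200 → d1 c8.
Recomputed tag = d1c8; claimed = 96c8 → mismatch.

invalid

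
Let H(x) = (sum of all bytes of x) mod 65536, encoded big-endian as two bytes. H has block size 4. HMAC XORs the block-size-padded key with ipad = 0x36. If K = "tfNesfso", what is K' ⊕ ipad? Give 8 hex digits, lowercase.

Key "tfNesfso" = 74 66 4e 65 73 66 73 6f is 8 bytes > B = 4, so hash it first: H(key) = 03 48, then zero-pad to 4 bytes: K' = 03 48 00 00.
XOR each byte with 0x36: 03⊕36=35, 48⊕36=7e, 00⊕36=36, 00⊕36=36.

357e3636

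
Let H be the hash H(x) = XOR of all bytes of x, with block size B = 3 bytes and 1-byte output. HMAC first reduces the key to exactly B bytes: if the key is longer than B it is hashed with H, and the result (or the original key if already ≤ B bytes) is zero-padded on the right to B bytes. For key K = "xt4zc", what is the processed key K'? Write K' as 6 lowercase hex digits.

|K| = 5 > B = 3, so first hash the key.
H(K): XOR 78⊕74⊕34⊕7a⊕63 = 21.
Zero-pad H(K) = 21 to 3 bytes: K' = 21 00 00.

210000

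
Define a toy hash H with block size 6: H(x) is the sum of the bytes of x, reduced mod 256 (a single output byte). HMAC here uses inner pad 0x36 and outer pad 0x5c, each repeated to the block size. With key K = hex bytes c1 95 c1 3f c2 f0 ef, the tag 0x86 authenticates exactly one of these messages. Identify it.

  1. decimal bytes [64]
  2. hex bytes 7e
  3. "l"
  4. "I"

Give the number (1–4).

1

Key hex bytes c1 95 c1 3f c2 f0 ef is 7 bytes > B = 6, so hash it first: H(key) = f7, then zero-pad to 6 bytes: K' = f7 00 00 00 00 00.
K' ⊕ ipad = c1 36 36 36 36 36; K' ⊕ opad = ab 5c 5c 5c 5c 5c.
m1: inner = H(c1 36 36 36 36 36 40) = 0f; tag = H(ab 5c 5c 5c 5c 5c 0f) = 86 ← matches
m2: inner = H(c1 36 36 36 36 36 7e) = 4d; tag = H(ab 5c 5c 5c 5c 5c 4d) = c4
m3: inner = H(c1 36 36 36 36 36 6c) = 3b; tag = H(ab 5c 5c 5c 5c 5c 3b) = b2
m4: inner = H(c1 36 36 36 36 36 49) = 18; tag = H(ab 5c 5c 5c 5c 5c 18) = 8f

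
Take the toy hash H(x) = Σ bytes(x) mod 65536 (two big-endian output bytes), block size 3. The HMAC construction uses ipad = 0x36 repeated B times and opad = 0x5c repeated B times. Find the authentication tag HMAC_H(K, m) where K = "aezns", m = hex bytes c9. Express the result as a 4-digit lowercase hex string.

Key "aezns" = 61 65 7a 6e 73 is 5 bytes > B = 3, so hash it first: H(key) = 02 21, then zero-pad to 3 bytes: K' = 02 21 00.
K' ⊕ ipad = 34 17 36.  K' ⊕ opad = 5e 7d 5c.
Inner input = (K'⊕ipad) ∥ m = 34 17 36 ∥ c9.
Inner hash: sum = 52+23+54+201 = 330 → 01 4a.
Outer input = (K'⊕opad) ∥ inner = 5e 7d 5c ∥ 01 4a.
Outer hash (tag): sum = 94+125+92+1+74 = 386 → 01 82.

0182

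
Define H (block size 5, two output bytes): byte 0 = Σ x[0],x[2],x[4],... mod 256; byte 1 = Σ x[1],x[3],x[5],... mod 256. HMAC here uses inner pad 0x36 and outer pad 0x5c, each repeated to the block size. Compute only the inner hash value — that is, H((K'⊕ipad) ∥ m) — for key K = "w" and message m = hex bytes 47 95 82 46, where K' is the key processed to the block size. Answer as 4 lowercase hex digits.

Key "w" = 77 is 1 byte ≤ B = 5; zero-pad to 5 bytes: K' = 77 00 00 00 00.
K' ⊕ ipad = 41 36 36 36 36.
Inner input = 41 36 36 36 36 ∥ 47 95 82 46.
Inner hash: even-index sum = 392 mod 256 = 136; odd-index sum = 309 mod 256 = 53 → 88 35.

8835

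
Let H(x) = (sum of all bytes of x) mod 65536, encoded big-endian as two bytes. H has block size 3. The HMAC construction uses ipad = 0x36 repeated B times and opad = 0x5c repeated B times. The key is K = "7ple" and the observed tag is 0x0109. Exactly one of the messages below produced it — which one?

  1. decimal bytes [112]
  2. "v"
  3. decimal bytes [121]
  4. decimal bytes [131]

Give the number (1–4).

1

Key "7ple" = 37 70 6c 65 is 4 bytes > B = 3, so hash it first: H(key) = 01 78, then zero-pad to 3 bytes: K' = 01 78 00.
K' ⊕ ipad = 37 4e 36; K' ⊕ opad = 5d 24 5c.
m1: inner = H(37 4e 36 70) = 01 2b; tag = H(5d 24 5c 01 2b) = 0109 ← matches
m2: inner = H(37 4e 36 76) = 01 31; tag = H(5d 24 5c 01 31) = 010f
m3: inner = H(37 4e 36 79) = 01 34; tag = H(5d 24 5c 01 34) = 0112
m4: inner = H(37 4e 36 83) = 01 3e; tag = H(5d 24 5c 01 3e) = 011c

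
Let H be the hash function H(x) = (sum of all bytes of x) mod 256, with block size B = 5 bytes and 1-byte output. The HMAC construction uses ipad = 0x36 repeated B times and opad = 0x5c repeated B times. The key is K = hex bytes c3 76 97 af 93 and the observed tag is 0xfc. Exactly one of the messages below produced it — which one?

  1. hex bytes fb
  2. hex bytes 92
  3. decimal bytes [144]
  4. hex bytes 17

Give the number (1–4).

2

Key hex bytes c3 76 97 af 93 is exactly B = 5 bytes: K' = c3 76 97 af 93.
K' ⊕ ipad = f5 40 a1 99 a5; K' ⊕ opad = 9f 2a cb f3 cf.
m1: inner = H(f5 40 a1 99 a5 fb) = 0f; tag = H(9f 2a cb f3 cf 0f) = 65
m2: inner = H(f5 40 a1 99 a5 92) = a6; tag = H(9f 2a cb f3 cf a6) = fc ← matches
m3: inner = H(f5 40 a1 99 a5 90) = a4; tag = H(9f 2a cb f3 cf a4) = fa
m4: inner = H(f5 40 a1 99 a5 17) = 2b; tag = H(9f 2a cb f3 cf 2b) = 81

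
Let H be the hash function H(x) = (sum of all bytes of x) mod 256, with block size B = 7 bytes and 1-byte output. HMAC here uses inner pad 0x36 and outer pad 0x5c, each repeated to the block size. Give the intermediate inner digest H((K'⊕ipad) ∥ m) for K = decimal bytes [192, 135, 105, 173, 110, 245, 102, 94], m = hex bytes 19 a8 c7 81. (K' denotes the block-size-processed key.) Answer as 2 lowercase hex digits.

Key decimal bytes [192, 135, 105, 173, 110, 245, 102, 94] = c0 87 69 ad 6e f5 66 5e is 8 bytes > B = 7, so hash it first: H(key) = 84, then zero-pad to 7 bytes: K' = 84 00 00 00 00 00 00.
K' ⊕ ipad = b2 36 36 36 36 36 36.
Inner input = b2 36 36 36 36 36 36 ∥ 19 a8 c7 81.
Inner hash: sum = 178+54+54+54+54+54+54+25+168+199+129 = 1023; mod 256 = 255 → ff.

ff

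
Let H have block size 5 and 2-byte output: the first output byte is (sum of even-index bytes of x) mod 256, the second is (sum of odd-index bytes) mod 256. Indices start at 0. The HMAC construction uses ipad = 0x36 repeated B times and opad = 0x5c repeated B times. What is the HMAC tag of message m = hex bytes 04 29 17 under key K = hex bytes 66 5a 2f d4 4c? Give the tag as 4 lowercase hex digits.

Key hex bytes 66 5a 2f d4 4c is exactly B = 5 bytes: K' = 66 5a 2f d4 4c.
K' ⊕ ipad = 50 6c 19 e2 7a.  K' ⊕ opad = 3a 06 73 88 10.
Inner input = (K'⊕ipad) ∥ m = 50 6c 19 e2 7a ∥ 04 29 17.
Inner hash: even-index sum = 268 mod 256 = 12; odd-index sum = 361 mod 256 = 105 → 0c 69.
Outer input = (K'⊕opad) ∥ inner = 3a 06 73 88 10 ∥ 0c 69.
Outer hash (tag): even-index sum = 294 mod 256 = 38; odd-index sum = 154 mod 256 = 154 → 26 9a.

269a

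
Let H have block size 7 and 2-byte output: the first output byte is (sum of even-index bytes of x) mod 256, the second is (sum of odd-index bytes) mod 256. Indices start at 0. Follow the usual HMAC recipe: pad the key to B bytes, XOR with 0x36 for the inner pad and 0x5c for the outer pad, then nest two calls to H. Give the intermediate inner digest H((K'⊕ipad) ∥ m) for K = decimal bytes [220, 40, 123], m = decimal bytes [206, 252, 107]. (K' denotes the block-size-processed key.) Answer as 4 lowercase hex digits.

9fc3

Key decimal bytes [220, 40, 123] = dc 28 7b is 3 bytes ≤ B = 7; zero-pad to 7 bytes: K' = dc 28 7b 00 00 00 00.
K' ⊕ ipad = ea 1e 4d 36 36 36 36.
Inner input = ea 1e 4d 36 36 36 36 ∥ ce fc 6b.
Inner hash: even-index sum = 671 mod 256 = 159; odd-index sum = 451 mod 256 = 195 → 9f c3.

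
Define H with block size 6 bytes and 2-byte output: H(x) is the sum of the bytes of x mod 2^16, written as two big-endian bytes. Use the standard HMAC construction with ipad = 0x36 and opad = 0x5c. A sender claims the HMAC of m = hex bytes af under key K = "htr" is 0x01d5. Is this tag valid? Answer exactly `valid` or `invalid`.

valid

Key "htr" = 68 74 72 is 3 bytes ≤ B = 6; zero-pad to 6 bytes: K' = 68 74 72 00 00 00.
K' ⊕ ipad = 5e 42 44 36 36 36; K' ⊕ opad = 34 28 2e 5c 5c 5c.
Inner hash: sum = 94+66+68+54+54+54+175 = 565 → 02 35.
Outer hash (recomputed tag): sum = 52+40+46+92+92+92+2+53 = 469 → 01 d5.
Recomputed tag = 01d5; claimed = 01d5 → match.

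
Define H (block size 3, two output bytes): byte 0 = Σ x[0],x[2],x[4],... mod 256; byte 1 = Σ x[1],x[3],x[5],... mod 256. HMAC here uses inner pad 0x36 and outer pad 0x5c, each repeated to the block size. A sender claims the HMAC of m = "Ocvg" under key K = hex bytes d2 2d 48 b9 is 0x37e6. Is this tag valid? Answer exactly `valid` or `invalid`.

valid

Key hex bytes d2 2d 48 b9 is 4 bytes > B = 3, so hash it first: H(key) = 1a e6, then zero-pad to 3 bytes: K' = 1a e6 00.
K' ⊕ ipad = 2c d0 36; K' ⊕ opad = 46 ba 5c.
Inner hash: even-index sum = 300 mod 256 = 44; odd-index sum = 405 mod 256 = 149 → 2c 95.
Outer hash (recomputed tag): even-index sum = 311 mod 256 = 55; odd-index sum = 230 mod 256 = 230 → 37 e6.
Recomputed tag = 37e6; claimed = 37e6 → match.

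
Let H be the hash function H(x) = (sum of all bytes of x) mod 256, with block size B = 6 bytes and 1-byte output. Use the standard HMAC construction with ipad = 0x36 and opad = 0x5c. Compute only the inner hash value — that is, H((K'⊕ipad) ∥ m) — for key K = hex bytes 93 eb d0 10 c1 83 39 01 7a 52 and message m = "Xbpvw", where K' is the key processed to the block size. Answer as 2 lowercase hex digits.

c3

Key hex bytes 93 eb d0 10 c1 83 39 01 7a 52 is 10 bytes > B = 6, so hash it first: H(key) = a8, then zero-pad to 6 bytes: K' = a8 00 00 00 00 00.
K' ⊕ ipad = 9e 36 36 36 36 36.
Inner input = 9e 36 36 36 36 36 ∥ 58 62 70 76 77.
Inner hash: sum = 158+54+54+54+54+54+88+98+112+118+119 = 963; mod 256 = 195 → c3.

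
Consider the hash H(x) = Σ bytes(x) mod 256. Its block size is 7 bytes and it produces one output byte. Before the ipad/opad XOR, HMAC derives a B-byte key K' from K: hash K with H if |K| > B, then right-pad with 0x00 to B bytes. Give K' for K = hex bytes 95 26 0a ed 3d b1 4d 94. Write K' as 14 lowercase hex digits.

|K| = 8 > B = 7, so first hash the key.
H(K): sum = 149+38+10+237+61+177+77+148 = 897; mod 256 = 129 → 81.
Zero-pad H(K) = 81 to 7 bytes: K' = 81 00 00 00 00 00 00.

81000000000000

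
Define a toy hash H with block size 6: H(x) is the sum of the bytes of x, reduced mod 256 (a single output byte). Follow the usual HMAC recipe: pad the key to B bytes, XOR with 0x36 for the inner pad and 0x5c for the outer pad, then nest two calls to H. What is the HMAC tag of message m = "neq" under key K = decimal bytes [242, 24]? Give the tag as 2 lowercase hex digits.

70

Key decimal bytes [242, 24] = f2 18 is 2 bytes ≤ B = 6; zero-pad to 6 bytes: K' = f2 18 00 00 00 00.
K' ⊕ ipad = c4 2e 36 36 36 36.  K' ⊕ opad = ae 44 5c 5c 5c 5c.
Inner input = (K'⊕ipad) ∥ m = c4 2e 36 36 36 36 ∥ 6e 65 71.
Inner hash: sum = 196+46+54+54+54+54+110+101+113 = 782; mod 256 = 14 → 0e.
Outer input = (K'⊕opad) ∥ inner = ae 44 5c 5c 5c 5c ∥ 0e.
Outer hash (tag): sum = 174+68+92+92+92+92+14 = 624; mod 256 = 112 → 70.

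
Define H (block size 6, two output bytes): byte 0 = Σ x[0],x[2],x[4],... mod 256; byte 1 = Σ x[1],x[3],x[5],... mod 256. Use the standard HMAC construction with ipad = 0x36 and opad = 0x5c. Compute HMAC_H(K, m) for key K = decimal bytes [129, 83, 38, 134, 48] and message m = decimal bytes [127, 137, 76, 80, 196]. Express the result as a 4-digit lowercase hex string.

1f69

Key decimal bytes [129, 83, 38, 134, 48] = 81 53 26 86 30 is 5 bytes ≤ B = 6; zero-pad to 6 bytes: K' = 81 53 26 86 30 00.
K' ⊕ ipad = b7 65 10 b0 06 36.  K' ⊕ opad = dd 0f 7a da 6c 5c.
Inner input = (K'⊕ipad) ∥ m = b7 65 10 b0 06 36 ∥ 7f 89 4c 50 c4.
Inner hash: even-index sum = 604 mod 256 = 92; odd-index sum = 548 mod 256 = 36 → 5c 24.
Outer input = (K'⊕opad) ∥ inner = dd 0f 7a da 6c 5c ∥ 5c 24.
Outer hash (tag): even-index sum = 543 mod 256 = 31; odd-index sum = 361 mod 256 = 105 → 1f 69.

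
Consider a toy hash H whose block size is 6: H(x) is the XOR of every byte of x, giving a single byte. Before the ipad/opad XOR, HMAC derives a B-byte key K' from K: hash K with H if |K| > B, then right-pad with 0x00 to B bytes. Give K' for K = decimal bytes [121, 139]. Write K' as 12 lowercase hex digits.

Key decimal bytes [121, 139] = 79 8b is 2 bytes ≤ B = 6; zero-pad to 6 bytes: K' = 79 8b 00 00 00 00.

798b00000000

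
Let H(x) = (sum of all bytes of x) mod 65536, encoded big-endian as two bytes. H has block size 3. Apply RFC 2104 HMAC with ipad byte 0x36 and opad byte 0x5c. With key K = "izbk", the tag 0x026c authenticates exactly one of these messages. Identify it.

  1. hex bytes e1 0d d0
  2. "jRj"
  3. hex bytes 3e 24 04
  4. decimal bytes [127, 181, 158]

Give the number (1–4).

4

Key "izbk" = 69 7a 62 6b is 4 bytes > B = 3, so hash it first: H(key) = 01 b0, then zero-pad to 3 bytes: K' = 01 b0 00.
K' ⊕ ipad = 37 86 36; K' ⊕ opad = 5d ec 5c.
m1: inner = H(37 86 36 e1 0d d0) = 02 b1; tag = H(5d ec 5c 02 b1) = 0258
m2: inner = H(37 86 36 6a 52 6a) = 02 19; tag = H(5d ec 5c 02 19) = 01c0
m3: inner = H(37 86 36 3e 24 04) = 01 59; tag = H(5d ec 5c 01 59) = 01ff
m4: inner = H(37 86 36 7f b5 9e) = 02 c5; tag = H(5d ec 5c 02 c5) = 026c ← matches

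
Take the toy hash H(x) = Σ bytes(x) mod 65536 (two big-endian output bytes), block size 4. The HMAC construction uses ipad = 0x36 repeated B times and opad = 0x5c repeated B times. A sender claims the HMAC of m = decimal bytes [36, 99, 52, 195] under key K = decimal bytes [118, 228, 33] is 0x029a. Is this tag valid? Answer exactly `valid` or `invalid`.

Key decimal bytes [118, 228, 33] = 76 e4 21 is 3 bytes ≤ B = 4; zero-pad to 4 bytes: K' = 76 e4 21 00.
K' ⊕ ipad = 40 d2 17 36; K' ⊕ opad = 2a b8 7d 5c.
Inner hash: sum = 64+210+23+54+36+99+52+195 = 733 → 02 dd.
Outer hash (recomputed tag): sum = 42+184+125+92+2+221 = 666 → 02 9a.
Recomputed tag = 029a; claimed = 029a → match.

valid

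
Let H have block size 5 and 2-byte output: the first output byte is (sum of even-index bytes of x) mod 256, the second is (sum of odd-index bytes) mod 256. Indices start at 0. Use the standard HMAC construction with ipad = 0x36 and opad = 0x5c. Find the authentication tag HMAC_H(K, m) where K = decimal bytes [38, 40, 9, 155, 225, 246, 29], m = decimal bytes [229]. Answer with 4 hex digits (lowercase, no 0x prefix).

Key decimal bytes [38, 40, 9, 155, 225, 246, 29] = 26 28 09 9b e1 f6 1d is 7 bytes > B = 5, so hash it first: H(key) = 2d b9, then zero-pad to 5 bytes: K' = 2d b9 00 00 00.
K' ⊕ ipad = 1b 8f 36 36 36.  K' ⊕ opad = 71 e5 5c 5c 5c.
Inner input = (K'⊕ipad) ∥ m = 1b 8f 36 36 36 ∥ e5.
Inner hash: even-index sum = 135 mod 256 = 135; odd-index sum = 426 mod 256 = 170 → 87 aa.
Outer input = (K'⊕opad) ∥ inner = 71 e5 5c 5c 5c ∥ 87 aa.
Outer hash (tag): even-index sum = 467 mod 256 = 211; odd-index sum = 456 mod 256 = 200 → d3 c8.

d3c8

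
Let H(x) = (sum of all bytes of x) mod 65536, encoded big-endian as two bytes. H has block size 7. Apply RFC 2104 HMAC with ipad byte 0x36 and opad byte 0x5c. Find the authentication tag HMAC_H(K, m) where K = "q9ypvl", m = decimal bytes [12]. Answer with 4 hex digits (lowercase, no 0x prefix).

Key "q9ypvl" = 71 39 79 70 76 6c is 6 bytes ≤ B = 7; zero-pad to 7 bytes: K' = 71 39 79 70 76 6c 00.
K' ⊕ ipad = 47 0f 4f 46 40 5a 36.  K' ⊕ opad = 2d 65 25 2c 2a 30 5c.
Inner input = (K'⊕ipad) ∥ m = 47 0f 4f 46 40 5a 36 ∥ 0c.
Inner hash: sum = 71+15+79+70+64+90+54+12 = 455 → 01 c7.
Outer input = (K'⊕opad) ∥ inner = 2d 65 25 2c 2a 30 5c ∥ 01 c7.
Outer hash (tag): sum = 45+101+37+44+42+48+92+1+199 = 609 → 02 61.

0261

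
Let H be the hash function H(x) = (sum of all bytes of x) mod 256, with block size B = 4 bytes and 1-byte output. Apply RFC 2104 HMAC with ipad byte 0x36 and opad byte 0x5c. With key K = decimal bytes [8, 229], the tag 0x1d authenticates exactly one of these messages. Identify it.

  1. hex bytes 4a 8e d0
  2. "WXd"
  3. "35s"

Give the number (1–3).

Key decimal bytes [8, 229] = 08 e5 is 2 bytes ≤ B = 4; zero-pad to 4 bytes: K' = 08 e5 00 00.
K' ⊕ ipad = 3e d3 36 36; K' ⊕ opad = 54 b9 5c 5c.
m1: inner = H(3e d3 36 36 4a 8e d0) = 25; tag = H(54 b9 5c 5c 25) = ea
m2: inner = H(3e d3 36 36 57 58 64) = 90; tag = H(54 b9 5c 5c 90) = 55
m3: inner = H(3e d3 36 36 33 35 73) = 58; tag = H(54 b9 5c 5c 58) = 1d ← matches

3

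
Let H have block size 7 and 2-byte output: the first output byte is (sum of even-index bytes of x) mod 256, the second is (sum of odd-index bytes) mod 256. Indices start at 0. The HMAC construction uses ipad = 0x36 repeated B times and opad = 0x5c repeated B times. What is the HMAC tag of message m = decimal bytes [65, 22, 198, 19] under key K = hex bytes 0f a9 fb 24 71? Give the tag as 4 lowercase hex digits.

7175

Key hex bytes 0f a9 fb 24 71 is 5 bytes ≤ B = 7; zero-pad to 7 bytes: K' = 0f a9 fb 24 71 00 00.
K' ⊕ ipad = 39 9f cd 12 47 36 36.  K' ⊕ opad = 53 f5 a7 78 2d 5c 5c.
Inner input = (K'⊕ipad) ∥ m = 39 9f cd 12 47 36 36 ∥ 41 16 c6 13.
Inner hash: even-index sum = 428 mod 256 = 172; odd-index sum = 494 mod 256 = 238 → ac ee.
Outer input = (K'⊕opad) ∥ inner = 53 f5 a7 78 2d 5c 5c ∥ ac ee.
Outer hash (tag): even-index sum = 625 mod 256 = 113; odd-index sum = 629 mod 256 = 117 → 71 75.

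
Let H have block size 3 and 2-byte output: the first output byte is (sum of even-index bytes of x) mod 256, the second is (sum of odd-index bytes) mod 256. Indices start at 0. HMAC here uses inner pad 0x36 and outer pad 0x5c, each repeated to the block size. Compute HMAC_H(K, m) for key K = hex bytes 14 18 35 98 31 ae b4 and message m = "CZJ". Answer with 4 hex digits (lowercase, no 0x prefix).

c3aa

Key hex bytes 14 18 35 98 31 ae b4 is 7 bytes > B = 3, so hash it first: H(key) = 2e 5e, then zero-pad to 3 bytes: K' = 2e 5e 00.
K' ⊕ ipad = 18 68 36.  K' ⊕ opad = 72 02 5c.
Inner input = (K'⊕ipad) ∥ m = 18 68 36 ∥ 43 5a 4a.
Inner hash: even-index sum = 168 mod 256 = 168; odd-index sum = 245 mod 256 = 245 → a8 f5.
Outer input = (K'⊕opad) ∥ inner = 72 02 5c ∥ a8 f5.
Outer hash (tag): even-index sum = 451 mod 256 = 195; odd-index sum = 170 mod 256 = 170 → c3 aa.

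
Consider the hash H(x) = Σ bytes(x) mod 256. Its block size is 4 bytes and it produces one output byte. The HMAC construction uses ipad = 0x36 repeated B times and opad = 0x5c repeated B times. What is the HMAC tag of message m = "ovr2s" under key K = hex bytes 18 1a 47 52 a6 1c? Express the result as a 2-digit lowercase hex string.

Key hex bytes 18 1a 47 52 a6 1c is 6 bytes > B = 4, so hash it first: H(key) = 8d, then zero-pad to 4 bytes: K' = 8d 00 00 00.
K' ⊕ ipad = bb 36 36 36.  K' ⊕ opad = d1 5c 5c 5c.
Inner input = (K'⊕ipad) ∥ m = bb 36 36 36 ∥ 6f 76 72 32 73.
Inner hash: sum = 187+54+54+54+111+118+114+50+115 = 857; mod 256 = 89 → 59.
Outer input = (K'⊕opad) ∥ inner = d1 5c 5c 5c ∥ 59.
Outer hash (tag): sum = 209+92+92+92+89 = 574; mod 256 = 62 → 3e.

3e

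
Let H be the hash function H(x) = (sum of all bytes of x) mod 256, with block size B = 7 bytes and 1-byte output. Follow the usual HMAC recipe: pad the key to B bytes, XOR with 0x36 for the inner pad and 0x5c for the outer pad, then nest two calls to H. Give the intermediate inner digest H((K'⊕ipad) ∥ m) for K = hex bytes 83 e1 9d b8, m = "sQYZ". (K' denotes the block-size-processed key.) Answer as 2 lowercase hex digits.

de

Key hex bytes 83 e1 9d b8 is 4 bytes ≤ B = 7; zero-pad to 7 bytes: K' = 83 e1 9d b8 00 00 00.
K' ⊕ ipad = b5 d7 ab 8e 36 36 36.
Inner input = b5 d7 ab 8e 36 36 36 ∥ 73 51 59 5a.
Inner hash: sum = 181+215+171+142+54+54+54+115+81+89+90 = 1246; mod 256 = 222 → de.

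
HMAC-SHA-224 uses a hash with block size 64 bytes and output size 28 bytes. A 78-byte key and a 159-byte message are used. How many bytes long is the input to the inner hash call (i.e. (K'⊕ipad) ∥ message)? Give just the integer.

223

Key is 78 > 64 bytes, so it is hashed to 28 bytes then zero-padded to 64: |K'| = 64.
Inner input = (K'⊕ipad) ∥ m → 64 + 159 = 223 bytes.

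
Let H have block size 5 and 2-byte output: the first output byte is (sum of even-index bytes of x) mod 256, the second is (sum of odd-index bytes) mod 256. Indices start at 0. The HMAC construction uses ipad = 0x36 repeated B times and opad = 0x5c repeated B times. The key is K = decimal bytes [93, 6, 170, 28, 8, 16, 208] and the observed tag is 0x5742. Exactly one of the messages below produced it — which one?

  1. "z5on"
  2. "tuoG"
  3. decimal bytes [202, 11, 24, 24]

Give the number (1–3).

3

Key decimal bytes [93, 6, 170, 28, 8, 16, 208] = 5d 06 aa 1c 08 10 d0 is 7 bytes > B = 5, so hash it first: H(key) = df 32, then zero-pad to 5 bytes: K' = df 32 00 00 00.
K' ⊕ ipad = e9 04 36 36 36; K' ⊕ opad = 83 6e 5c 5c 5c.
m1: inner = H(e9 04 36 36 36 7a 35 6f 6e) = f8 23; tag = H(83 6e 5c 5c 5c f8 23) = 5ec2
m2: inner = H(e9 04 36 36 36 74 75 6f 47) = 11 1d; tag = H(83 6e 5c 5c 5c 11 1d) = 58db
m3: inner = H(e9 04 36 36 36 ca 0b 18 18) = 78 1c; tag = H(83 6e 5c 5c 5c 78 1c) = 5742 ← matches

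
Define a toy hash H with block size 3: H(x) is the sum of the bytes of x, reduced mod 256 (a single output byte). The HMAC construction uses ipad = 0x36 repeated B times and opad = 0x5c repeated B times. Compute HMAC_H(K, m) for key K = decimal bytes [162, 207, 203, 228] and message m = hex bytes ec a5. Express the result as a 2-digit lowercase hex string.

Key decimal bytes [162, 207, 203, 228] = a2 cf cb e4 is 4 bytes > B = 3, so hash it first: H(key) = 20, then zero-pad to 3 bytes: K' = 20 00 00.
K' ⊕ ipad = 16 36 36.  K' ⊕ opad = 7c 5c 5c.
Inner input = (K'⊕ipad) ∥ m = 16 36 36 ∥ ec a5.
Inner hash: sum = 22+54+54+236+165 = 531; mod 256 = 19 → 13.
Outer input = (K'⊕opad) ∥ inner = 7c 5c 5c ∥ 13.
Outer hash (tag): sum = 124+92+92+19 = 327; mod 256 = 71 → 47.

47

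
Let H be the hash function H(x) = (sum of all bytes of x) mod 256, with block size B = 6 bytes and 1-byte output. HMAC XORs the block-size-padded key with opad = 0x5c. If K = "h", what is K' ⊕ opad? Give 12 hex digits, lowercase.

345c5c5c5c5c

Key "h" = 68 is 1 byte ≤ B = 6; zero-pad to 6 bytes: K' = 68 00 00 00 00 00.
XOR each byte with 0x5c: 68⊕5c=34, 00⊕5c=5c, 00⊕5c=5c, 00⊕5c=5c, 00⊕5c=5c, 00⊕5c=5c.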